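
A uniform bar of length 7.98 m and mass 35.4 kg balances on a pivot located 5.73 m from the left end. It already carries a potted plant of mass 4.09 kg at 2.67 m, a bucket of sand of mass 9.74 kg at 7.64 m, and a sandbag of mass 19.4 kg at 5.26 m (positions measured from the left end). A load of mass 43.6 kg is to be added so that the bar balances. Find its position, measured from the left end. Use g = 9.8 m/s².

x ≈ 7.21 m from the left end

Take moments about the pivot (at 5.73 m from the left end).
Beam weight: 35.4 × 9.8 = 346.9 N down at 3.99 m → arm 1.74 m, τ = 346.9 × 1.74 = 603.6 N·m counterclockwise.
Potted plant: 4.09 × 9.8 = 40.08 N down at 2.67 m → arm 3.06 m, τ = 40.08 × 3.06 = 122.6 N·m counterclockwise.
Bucket of sand: 9.74 × 9.8 = 95.45 N down at 7.64 m → arm 1.91 m, τ = 95.45 × 1.91 = 182.3 N·m clockwise.
Sandbag: 19.4 × 9.8 = 190.1 N down at 5.26 m → arm 0.47 m, τ = 190.1 × 0.47 = 89.35 N·m counterclockwise.
Net moment of existing loads = 633.3 N·m counterclockwise.
The load weighs 43.6 × 9.8 = 427.3 N and must supply an equal clockwise moment, so its lever arm about the pivot is 633.3 / 427.3 = 1.48 m.
That puts it at 5.73 + 1.48 = 7.21 m from the left end.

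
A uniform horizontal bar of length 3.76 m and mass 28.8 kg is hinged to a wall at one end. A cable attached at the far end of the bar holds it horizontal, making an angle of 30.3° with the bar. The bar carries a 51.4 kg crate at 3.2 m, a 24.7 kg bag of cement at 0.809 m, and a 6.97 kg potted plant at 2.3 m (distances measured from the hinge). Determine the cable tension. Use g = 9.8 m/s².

T ≈ 1320 N

Take moments about the hinge.
Beam weight: 28.8 × 9.8 = 282.2 N down at 1.88 m → arm 1.88 m, τ = 282.2 × 1.88 = 530.5 N·m clockwise.
Crate: 51.4 × 9.8 = 503.7 N down at 3.2 m → arm 3.2 m, τ = 503.7 × 3.2 = 1612 N·m clockwise.
Bag of cement: 24.7 × 9.8 = 242.1 N down at 0.809 m → arm 0.809 m, τ = 242.1 × 0.809 = 195.9 N·m clockwise.
Potted plant: 6.97 × 9.8 = 68.31 N down at 2.3 m → arm 2.3 m, τ = 68.31 × 2.3 = 157.1 N·m clockwise.
Total clockwise load moment = 2496 N·m.
The cable tension T acts at 3.76 m; only its component perpendicular to the bar, T sinθ, produces torque. sin 30.3° = 0.5045.
Setting net torque to zero: T × 3.76 × 0.5045 = 2496 → T = 2496 / 1.897 = 1320 N.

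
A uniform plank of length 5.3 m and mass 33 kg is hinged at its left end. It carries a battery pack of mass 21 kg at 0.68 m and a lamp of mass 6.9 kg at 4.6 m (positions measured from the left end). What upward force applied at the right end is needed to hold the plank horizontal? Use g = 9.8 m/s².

F ≈ 247 N

Choose the left end as the axis so the unknown pivot reaction has zero arm there.
Beam weight: 33 × 9.8 = 323.4 N down at 2.65 m → arm 2.65 m, τ = 323.4 × 2.65 = 857 N·m clockwise.
Battery pack: 21 × 9.8 = 205.8 N down at 0.68 m → arm 0.68 m, τ = 205.8 × 0.68 = 139.9 N·m clockwise.
Lamp: 6.9 × 9.8 = 67.62 N down at 4.6 m → arm 4.6 m, τ = 67.62 × 4.6 = 311.1 N·m clockwise.
Net moment of the loads = 1308 N·m clockwise.
The upward force F acts at the right end, arm 5.3 m, giving F × 5.3 counterclockwise.
Setting net torque to zero: F × 5.3 = 1308 → F = 1308 / 5.3 = 247 N.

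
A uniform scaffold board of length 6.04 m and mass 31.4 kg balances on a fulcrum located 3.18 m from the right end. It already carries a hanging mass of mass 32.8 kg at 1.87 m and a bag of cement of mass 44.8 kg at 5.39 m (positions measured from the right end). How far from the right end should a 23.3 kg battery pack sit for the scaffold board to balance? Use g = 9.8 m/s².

About the fulcrum (at 3.18 m from the right end):
Beam weight: 31.4 × 9.8 = 307.7 N down at 3.02 m → arm 0.16 m, τ = 307.7 × 0.16 = 49.23 N·m clockwise.
Hanging mass: 32.8 × 9.8 = 321.4 N down at 1.87 m → arm 1.31 m, τ = 321.4 × 1.31 = 421 N·m clockwise.
Bag of cement: 44.8 × 9.8 = 439 N down at 5.39 m → arm 2.21 m, τ = 439 × 2.21 = 970.2 N·m counterclockwise.
Net moment of existing loads = 500 N·m counterclockwise.
The battery pack weighs 23.3 × 9.8 = 228.3 N and must supply an equal clockwise moment, so its lever arm about the fulcrum is 500 / 228.3 = 2.19 m.
That puts it at 3.18 − 2.19 = 0.99 m from the right end.

x ≈ 0.99 m from the right end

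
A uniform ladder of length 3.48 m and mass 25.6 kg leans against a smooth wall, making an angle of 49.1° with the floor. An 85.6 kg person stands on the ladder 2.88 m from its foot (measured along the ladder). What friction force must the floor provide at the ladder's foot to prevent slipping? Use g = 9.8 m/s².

f ≈ 710 N

Sum moments about the foot of the ladder (the floor normal and friction both act there and drop out).
Ladder weight 25.6×9.8 = 250.9 N acts at 1.74 m along the ladder; its horizontal arm is 1.74·cos49.1° = 1.139 m → τ = 285.8 N·m clockwise.
Person: 85.6×9.8 = 838.9 N at 2.88 m → arm 1.886 m → τ = 1582 N·m clockwise.
Wall normal N acts horizontally at the top; its moment arm is the height L sinθ = 3.48·sin49.1° = 2.63 m, counterclockwise.
Setting net torque to zero: N × 2.63 = 1868 → N = 710 N.
ΣFx = 0: friction at the foot balances the wall's push, so f = N_wall = 710 N.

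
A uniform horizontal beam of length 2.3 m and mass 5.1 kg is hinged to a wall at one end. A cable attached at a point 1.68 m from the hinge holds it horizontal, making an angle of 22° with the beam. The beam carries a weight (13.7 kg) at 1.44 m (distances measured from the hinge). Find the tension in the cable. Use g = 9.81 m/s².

T ≈ 399 N

Taking torques about the hinge:
Beam weight: 5.1 × 9.81 = 50.03 N down at 1.15 m → arm 1.15 m, τ = 50.03 × 1.15 = 57.53 N·m clockwise.
Weight: 13.7 × 9.81 = 134.4 N down at 1.44 m → arm 1.44 m, τ = 134.4 × 1.44 = 193.5 N·m clockwise.
Total clockwise load moment = 251 N·m.
The cable tension T acts at 1.68 m; only its component perpendicular to the beam, T sinθ, produces torque. sin 22° = 0.3746.
For rotational equilibrium, T × 1.68 × 0.3746 = 251, so T = 251 / 0.6293 = 399 N.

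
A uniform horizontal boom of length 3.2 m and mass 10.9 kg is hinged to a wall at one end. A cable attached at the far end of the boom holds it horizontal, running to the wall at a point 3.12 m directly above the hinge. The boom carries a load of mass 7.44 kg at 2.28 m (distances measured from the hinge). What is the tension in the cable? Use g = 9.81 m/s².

Take moments about the hinge.
Beam weight: 10.9 × 9.81 = 106.9 N down at 1.6 m → arm 1.6 m, τ = 106.9 × 1.6 = 171 N·m clockwise.
Load: 7.44 × 9.81 = 72.99 N down at 2.28 m → arm 2.28 m, τ = 72.99 × 2.28 = 166.4 N·m clockwise.
Total clockwise load moment = 337.4 N·m.
The cable tension T acts at 3.2 m; only its component perpendicular to the boom, T sinθ, produces torque. sinθ = h/√(h²+d²) = 3.12/√(3.12²+3.2²) = 0.6981.
Setting net torque to zero: T × 3.2 × 0.6981 = 337.4 → T = 337.4 / 2.234 = 151 N.

T ≈ 151 N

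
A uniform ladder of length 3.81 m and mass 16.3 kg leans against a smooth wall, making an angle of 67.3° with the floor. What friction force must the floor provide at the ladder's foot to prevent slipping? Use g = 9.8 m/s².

Choose the foot of the ladder as the axis so the floor normal and friction both act there and drop out.
Ladder weight 16.3×9.8 = 159.7 N acts at 1.905 m along the ladder; its horizontal arm is 1.905·cos67.3° = 0.7352 m → τ = 117.4 N·m clockwise.
Wall normal N acts horizontally at the top; its moment arm is the height L sinθ = 3.81·sin67.3° = 3.515 m, counterclockwise.
Balancing moments: N × 3.515 = 117.4, giving N = 33.4 N.
ΣFx = 0: friction at the foot balances the wall's push, so f = N_wall = 33.4 N.

f ≈ 33.4 N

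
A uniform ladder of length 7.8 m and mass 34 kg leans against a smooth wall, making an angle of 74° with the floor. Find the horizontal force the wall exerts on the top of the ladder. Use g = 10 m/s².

Sum moments about the foot of the ladder (the floor normal and friction both act there and drop out).
Ladder weight 34×10 = 340 N acts at 3.9 m along the ladder; its horizontal arm is 3.9·cos74° = 1.075 m → τ = 365.5 N·m clockwise.
Wall normal N acts horizontally at the top; its moment arm is the height L sinθ = 7.8·sin74° = 7.498 m, counterclockwise.
For rotational equilibrium, N × 7.498 = 365.5, so N = 48.7 N.

N_wall ≈ 48.7 N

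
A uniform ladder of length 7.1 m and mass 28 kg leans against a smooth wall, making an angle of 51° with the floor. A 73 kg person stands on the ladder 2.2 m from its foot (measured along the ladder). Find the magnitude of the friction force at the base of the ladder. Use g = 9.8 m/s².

f ≈ 291 N

About the foot of the ladder:
Ladder weight 28×9.8 = 274.4 N acts at 3.55 m along the ladder; its horizontal arm is 3.55·cos51° = 2.234 m → τ = 613 N·m clockwise.
Person: 73×9.8 = 715.4 N at 2.2 m → arm 1.385 m → τ = 990.8 N·m clockwise.
Wall normal N acts horizontally at the top; its moment arm is the height L sinθ = 7.1·sin51° = 5.518 m, counterclockwise.
For rotational equilibrium, N × 5.518 = 1604, so N = 291 N.
ΣFx = 0: friction at the foot balances the wall's push, so f = N_wall = 291 N.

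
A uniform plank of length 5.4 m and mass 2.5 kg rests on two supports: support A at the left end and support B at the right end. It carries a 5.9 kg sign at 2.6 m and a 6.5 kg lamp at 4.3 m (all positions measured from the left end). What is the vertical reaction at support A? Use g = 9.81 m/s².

R_A ≈ 55.3 N

Take moments about support B.
Beam weight: 2.5 × 9.81 = 24.53 N down at 2.7 m → arm 2.7 m, τ = 24.53 × 2.7 = 66.23 N·m counterclockwise.
Sign: 5.9 × 9.81 = 57.88 N down at 2.6 m → arm 2.8 m, τ = 57.88 × 2.8 = 162.1 N·m counterclockwise.
Lamp: 6.5 × 9.81 = 63.77 N down at 4.3 m → arm 1.1 m, τ = 63.77 × 1.1 = 70.15 N·m counterclockwise.
Net load moment about support B = 298.5 N·m counterclockwise.
Reaction R at support A is upward at 0 m, arm 5.4 m → moment R × 5.4 clockwise.
Balancing moments: R × 5.4 = 298.5, giving R = 55.3 N.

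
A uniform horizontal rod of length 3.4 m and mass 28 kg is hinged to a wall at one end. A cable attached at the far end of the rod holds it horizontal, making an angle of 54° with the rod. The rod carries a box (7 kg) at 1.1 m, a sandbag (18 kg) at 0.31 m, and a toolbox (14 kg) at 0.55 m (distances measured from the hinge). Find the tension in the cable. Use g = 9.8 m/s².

T ≈ 244 N

Sum moments about the hinge (the unknown hinge reaction has zero arm there).
Beam weight: 28 × 9.8 = 274.4 N down at 1.7 m → arm 1.7 m, τ = 274.4 × 1.7 = 466.5 N·m clockwise.
Box: 7 × 9.8 = 68.6 N down at 1.1 m → arm 1.1 m, τ = 68.6 × 1.1 = 75.46 N·m clockwise.
Sandbag: 18 × 9.8 = 176.4 N down at 0.31 m → arm 0.31 m, τ = 176.4 × 0.31 = 54.68 N·m clockwise.
Toolbox: 14 × 9.8 = 137.2 N down at 0.55 m → arm 0.55 m, τ = 137.2 × 0.55 = 75.46 N·m clockwise.
Total clockwise load moment = 672.1 N·m.
The cable tension T acts at 3.4 m; only its component perpendicular to the rod, T sinθ, produces torque. sin 54° = 0.809.
For rotational equilibrium, T × 3.4 × 0.809 = 672.1, so T = 672.1 / 2.751 = 244 N.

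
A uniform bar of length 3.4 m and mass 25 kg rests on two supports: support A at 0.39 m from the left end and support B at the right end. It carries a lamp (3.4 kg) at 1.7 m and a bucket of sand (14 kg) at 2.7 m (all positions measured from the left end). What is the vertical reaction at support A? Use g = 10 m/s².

Take moments about support B.
Beam weight: 25 × 10 = 250 N down at 1.7 m → arm 1.7 m, τ = 250 × 1.7 = 425 N·m counterclockwise.
Lamp: 3.4 × 10 = 34 N down at 1.7 m → arm 1.7 m, τ = 34 × 1.7 = 57.8 N·m counterclockwise.
Bucket of sand: 14 × 10 = 140 N down at 2.7 m → arm 0.7 m, τ = 140 × 0.7 = 98 N·m counterclockwise.
Net load moment about support B = 580.8 N·m counterclockwise.
Reaction R at support A is upward at 0.39 m, arm 3.01 m → moment R × 3.01 clockwise.
Setting net torque to zero: R × 3.01 = 580.8 → R = 193 N.

R_A ≈ 193 N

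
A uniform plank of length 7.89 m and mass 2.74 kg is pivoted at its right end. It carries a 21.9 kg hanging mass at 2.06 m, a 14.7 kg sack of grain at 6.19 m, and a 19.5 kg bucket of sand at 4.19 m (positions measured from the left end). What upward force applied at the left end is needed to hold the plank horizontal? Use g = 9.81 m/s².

About the right end:
Beam weight: 2.74 × 9.81 = 26.88 N down at 3.945 m → arm 3.945 m, τ = 26.88 × 3.945 = 106 N·m counterclockwise.
Hanging mass: 21.9 × 9.81 = 214.8 N down at 2.06 m → arm 5.83 m, τ = 214.8 × 5.83 = 1252 N·m counterclockwise.
Sack of grain: 14.7 × 9.81 = 144.2 N down at 6.19 m → arm 1.7 m, τ = 144.2 × 1.7 = 245.1 N·m counterclockwise.
Bucket of sand: 19.5 × 9.81 = 191.3 N down at 4.19 m → arm 3.7 m, τ = 191.3 × 3.7 = 707.8 N·m counterclockwise.
Net moment of the loads = 2311 N·m counterclockwise.
The upward force F acts at the left end, arm 7.89 m, giving F × 7.89 clockwise.
Στ = 0 ⇒ F × 7.89 = 2311 ⇒ F = 2311 / 7.89 = 293 N.

F ≈ 293 N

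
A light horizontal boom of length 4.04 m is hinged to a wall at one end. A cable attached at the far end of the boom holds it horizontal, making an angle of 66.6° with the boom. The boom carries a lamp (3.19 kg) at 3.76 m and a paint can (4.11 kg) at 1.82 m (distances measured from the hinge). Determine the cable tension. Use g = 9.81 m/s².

Take moments about the hinge.
Lamp: 3.19 × 9.81 = 31.29 N down at 3.76 m → arm 3.76 m, τ = 31.29 × 3.76 = 117.7 N·m clockwise.
Paint can: 4.11 × 9.81 = 40.32 N down at 1.82 m → arm 1.82 m, τ = 40.32 × 1.82 = 73.38 N·m clockwise.
Total clockwise load moment = 191.1 N·m.
The cable tension T acts at 4.04 m; only its component perpendicular to the boom, T sinθ, produces torque. sin 66.6° = 0.9178.
Setting net torque to zero: T × 4.04 × 0.9178 = 191.1 → T = 191.1 / 3.708 = 51.5 N.

T ≈ 51.5 N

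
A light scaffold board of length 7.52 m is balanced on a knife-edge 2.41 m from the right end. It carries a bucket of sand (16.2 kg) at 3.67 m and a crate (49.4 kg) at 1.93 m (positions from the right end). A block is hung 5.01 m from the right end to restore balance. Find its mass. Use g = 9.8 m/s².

m ≈ 1.27 kg

About the knife-edge (at 2.41 m from the right end):
Bucket of sand: 16.2 × 9.8 = 158.8 N down at 3.67 m → arm 1.26 m, τ = 158.8 × 1.26 = 200.1 N·m counterclockwise.
Crate: 49.4 × 9.8 = 484.1 N down at 1.93 m → arm 0.48 m, τ = 484.1 × 0.48 = 232.4 N·m clockwise.
Net moment of known loads = 32.3 N·m clockwise.
An unknown mass m at 5.01 m has arm 2.6 m; its moment is m·g·2.6 counterclockwise.
For rotational equilibrium, m × 9.8 × 2.6 = 32.3, so m = 32.3 / (9.8 × 2.6) = 1.27 kg.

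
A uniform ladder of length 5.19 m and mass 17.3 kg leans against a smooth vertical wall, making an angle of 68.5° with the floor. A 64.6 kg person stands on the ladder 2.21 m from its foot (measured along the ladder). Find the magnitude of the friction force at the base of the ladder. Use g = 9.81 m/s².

f ≈ 140 N

Taking torques about the foot of the ladder:
Ladder weight 17.3×9.81 = 169.7 N acts at 2.595 m along the ladder; its horizontal arm is 2.595·cos68.5° = 0.9511 m → τ = 161.4 N·m clockwise.
Person: 64.6×9.81 = 633.7 N at 2.21 m → arm 0.81 m → τ = 513.3 N·m clockwise.
Wall normal N acts horizontally at the top; its moment arm is the height L sinθ = 5.19·sin68.5° = 4.829 m, counterclockwise.
Balancing moments: N × 4.829 = 674.7, giving N = 140 N.
ΣFx = 0: friction at the foot balances the wall's push, so f = N_wall = 140 N.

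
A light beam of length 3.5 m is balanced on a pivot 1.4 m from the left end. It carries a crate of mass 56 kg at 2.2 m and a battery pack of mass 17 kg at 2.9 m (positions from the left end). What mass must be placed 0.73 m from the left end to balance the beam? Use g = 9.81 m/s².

m ≈ 105 kg

Choose the pivot (at 1.4 m from the left end) as the axis so the support reaction has zero arm there.
Crate: 56 × 9.81 = 549.4 N down at 2.2 m → arm 0.8 m, τ = 549.4 × 0.8 = 439.5 N·m clockwise.
Battery pack: 17 × 9.81 = 166.8 N down at 2.9 m → arm 1.5 m, τ = 166.8 × 1.5 = 250.2 N·m clockwise.
Net moment of known loads = 689.7 N·m clockwise.
An unknown mass m at 0.73 m has arm 0.67 m; its moment is m·g·0.67 counterclockwise.
Balancing moments: m × 9.81 × 0.67 = 689.7, giving m = 689.7 / (9.81 × 0.67) = 105 kg.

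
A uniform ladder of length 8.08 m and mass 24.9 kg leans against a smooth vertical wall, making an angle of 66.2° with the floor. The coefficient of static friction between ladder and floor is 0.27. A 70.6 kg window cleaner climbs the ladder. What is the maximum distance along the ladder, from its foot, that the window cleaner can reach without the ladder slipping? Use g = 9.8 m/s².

d ≈ 5.27 m

Taking torques about the foot of the ladder:
Ladder weight 24.9×9.8 = 244 N acts at 4.04 m along the ladder; its horizontal arm is 4.04·cos66.2° = 1.63 m → τ = 397.7 N·m clockwise.
Window cleaner weight 70.6×9.8 = 691.9 N at distance d → arm d·cos66.2° → τ = 691.9·d·0.4035 clockwise.
Wall normal N at the top has arm L sinθ = 7.393 m counterclockwise, so Στ = 0 gives N·7.393 = 397.7 + 279.2·d.
ΣFy = 0 ⇒ N_floor = 935.9 N, so the maximum friction is μ_s·N_floor = 0.27×935.9 = 252.7 N. ΣFx = 0 ⇒ N_wall = f, so at the slipping point N = 252.7 N.
Substituting: 252.7×7.393 = 397.7 + 279.2·d ⇒ d = (1868 − 397.7) / 279.2 = 5.27 m.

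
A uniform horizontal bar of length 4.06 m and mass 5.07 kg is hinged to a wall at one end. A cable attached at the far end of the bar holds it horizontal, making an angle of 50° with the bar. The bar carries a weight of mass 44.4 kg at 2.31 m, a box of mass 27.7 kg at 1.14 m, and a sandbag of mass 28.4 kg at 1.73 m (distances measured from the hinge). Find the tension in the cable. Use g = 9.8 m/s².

T ≈ 610 N

Take moments about the hinge.
Beam weight: 5.07 × 9.8 = 49.69 N down at 2.03 m → arm 2.03 m, τ = 49.69 × 2.03 = 100.9 N·m clockwise.
Weight: 44.4 × 9.8 = 435.1 N down at 2.31 m → arm 2.31 m, τ = 435.1 × 2.31 = 1005 N·m clockwise.
Box: 27.7 × 9.8 = 271.5 N down at 1.14 m → arm 1.14 m, τ = 271.5 × 1.14 = 309.5 N·m clockwise.
Sandbag: 28.4 × 9.8 = 278.3 N down at 1.73 m → arm 1.73 m, τ = 278.3 × 1.73 = 481.5 N·m clockwise.
Total clockwise load moment = 1897 N·m.
The cable tension T acts at 4.06 m; only its component perpendicular to the bar, T sinθ, produces torque. sin 50° = 0.766.
Setting net torque to zero: T × 4.06 × 0.766 = 1897 → T = 1897 / 3.11 = 610 N.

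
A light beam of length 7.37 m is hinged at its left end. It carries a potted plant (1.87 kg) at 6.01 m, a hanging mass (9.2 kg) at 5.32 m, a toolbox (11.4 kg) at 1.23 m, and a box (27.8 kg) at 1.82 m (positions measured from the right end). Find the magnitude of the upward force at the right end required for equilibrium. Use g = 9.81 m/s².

About the left end:
Potted plant: 1.87 × 9.81 = 18.34 N down at 6.01 m → arm 1.36 m, τ = 18.34 × 1.36 = 24.94 N·m clockwise.
Hanging mass: 9.2 × 9.81 = 90.25 N down at 5.32 m → arm 2.05 m, τ = 90.25 × 2.05 = 185 N·m clockwise.
Toolbox: 11.4 × 9.81 = 111.8 N down at 1.23 m → arm 6.14 m, τ = 111.8 × 6.14 = 686.5 N·m clockwise.
Box: 27.8 × 9.81 = 272.7 N down at 1.82 m → arm 5.55 m, τ = 272.7 × 5.55 = 1513 N·m clockwise.
Net moment of the loads = 2409 N·m clockwise.
The upward force F acts at the right end, arm 7.37 m, giving F × 7.37 counterclockwise.
Στ = 0 ⇒ F × 7.37 = 2409 ⇒ F = 2409 / 7.37 = 327 N.

F ≈ 327 N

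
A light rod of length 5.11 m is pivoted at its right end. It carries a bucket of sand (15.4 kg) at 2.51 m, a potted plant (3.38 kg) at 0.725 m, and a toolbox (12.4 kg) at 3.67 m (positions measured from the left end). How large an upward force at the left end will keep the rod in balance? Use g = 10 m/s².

F ≈ 142 N

Taking torques about the right end:
Bucket of sand: 15.4 × 10 = 154 N down at 2.51 m → arm 2.6 m, τ = 154 × 2.6 = 400.4 N·m counterclockwise.
Potted plant: 3.38 × 10 = 33.8 N down at 0.725 m → arm 4.385 m, τ = 33.8 × 4.385 = 148.2 N·m counterclockwise.
Toolbox: 12.4 × 10 = 124 N down at 3.67 m → arm 1.44 m, τ = 124 × 1.44 = 178.6 N·m counterclockwise.
Net moment of the loads = 727.2 N·m counterclockwise.
The upward force F acts at the left end, arm 5.11 m, giving F × 5.11 clockwise.
For rotational equilibrium, F × 5.11 = 727.2, so F = 727.2 / 5.11 = 142 N.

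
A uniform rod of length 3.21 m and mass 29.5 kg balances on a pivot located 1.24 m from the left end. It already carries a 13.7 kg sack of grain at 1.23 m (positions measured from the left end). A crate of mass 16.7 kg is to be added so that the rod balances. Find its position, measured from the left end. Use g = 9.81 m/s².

Sum moments about the pivot (at 1.24 m from the left end) (the support reaction has zero arm there).
Beam weight: 29.5 × 9.81 = 289.4 N down at 1.605 m → arm 0.365 m, τ = 289.4 × 0.365 = 105.6 N·m clockwise.
Sack of grain: 13.7 × 9.81 = 134.4 N down at 1.23 m → arm 0.01 m, τ = 134.4 × 0.01 = 1.344 N·m counterclockwise.
Net moment of existing loads = 104.3 N·m clockwise.
The crate weighs 16.7 × 9.81 = 163.8 N and must supply an equal counterclockwise moment, so its lever arm about the pivot is 104.3 / 163.8 = 0.637 m.
That puts it at 1.24 − 0.637 = 0.603 m from the left end.

x ≈ 0.603 m from the left end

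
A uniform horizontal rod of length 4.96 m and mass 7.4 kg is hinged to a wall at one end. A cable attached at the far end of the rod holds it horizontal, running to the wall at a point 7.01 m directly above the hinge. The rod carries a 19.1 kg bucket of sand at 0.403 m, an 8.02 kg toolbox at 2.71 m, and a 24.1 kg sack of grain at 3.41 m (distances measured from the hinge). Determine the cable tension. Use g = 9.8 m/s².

Sum moments about the hinge (the unknown hinge reaction has zero arm there).
Beam weight: 7.4 × 9.8 = 72.52 N down at 2.48 m → arm 2.48 m, τ = 72.52 × 2.48 = 179.8 N·m clockwise.
Bucket of sand: 19.1 × 9.8 = 187.2 N down at 0.403 m → arm 0.403 m, τ = 187.2 × 0.403 = 75.44 N·m clockwise.
Toolbox: 8.02 × 9.8 = 78.6 N down at 2.71 m → arm 2.71 m, τ = 78.6 × 2.71 = 213 N·m clockwise.
Sack of grain: 24.1 × 9.8 = 236.2 N down at 3.41 m → arm 3.41 m, τ = 236.2 × 3.41 = 805.4 N·m clockwise.
Total clockwise load moment = 1274 N·m.
The cable tension T acts at 4.96 m; only its component perpendicular to the rod, T sinθ, produces torque. sinθ = h/√(h²+d²) = 7.01/√(7.01²+4.96²) = 0.8163.
For rotational equilibrium, T × 4.96 × 0.8163 = 1274, so T = 1274 / 4.049 = 315 N.

T ≈ 315 N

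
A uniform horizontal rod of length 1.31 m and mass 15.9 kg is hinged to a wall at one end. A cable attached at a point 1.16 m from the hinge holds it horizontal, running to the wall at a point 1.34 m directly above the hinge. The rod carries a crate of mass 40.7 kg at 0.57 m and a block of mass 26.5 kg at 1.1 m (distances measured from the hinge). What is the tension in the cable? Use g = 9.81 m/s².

T ≈ 702 N

Choose the hinge as the axis so the unknown hinge reaction has zero arm there.
Beam weight: 15.9 × 9.81 = 156 N down at 0.655 m → arm 0.655 m, τ = 156 × 0.655 = 102.2 N·m clockwise.
Crate: 40.7 × 9.81 = 399.3 N down at 0.57 m → arm 0.57 m, τ = 399.3 × 0.57 = 227.6 N·m clockwise.
Block: 26.5 × 9.81 = 260 N down at 1.1 m → arm 1.1 m, τ = 260 × 1.1 = 286 N·m clockwise.
Total clockwise load moment = 615.8 N·m.
The cable tension T acts at 1.16 m; only its component perpendicular to the rod, T sinθ, produces torque. sinθ = h/√(h²+d²) = 1.34/√(1.34²+1.16²) = 0.7561.
Στ = 0 ⇒ T × 1.16 × 0.7561 = 615.8 ⇒ T = 615.8 / 0.8771 = 702 N.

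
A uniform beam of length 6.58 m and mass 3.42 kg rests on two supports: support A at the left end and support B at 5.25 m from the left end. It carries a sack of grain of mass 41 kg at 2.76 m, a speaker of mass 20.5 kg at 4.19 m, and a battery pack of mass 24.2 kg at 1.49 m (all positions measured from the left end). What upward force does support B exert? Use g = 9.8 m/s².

R_B ≈ 460 N

Take moments about support A.
Beam weight: 3.42 × 9.8 = 33.52 N down at 3.29 m → arm 3.29 m, τ = 33.52 × 3.29 = 110.3 N·m clockwise.
Sack of grain: 41 × 9.8 = 401.8 N down at 2.76 m → arm 2.76 m, τ = 401.8 × 2.76 = 1109 N·m clockwise.
Speaker: 20.5 × 9.8 = 200.9 N down at 4.19 m → arm 4.19 m, τ = 200.9 × 4.19 = 841.8 N·m clockwise.
Battery pack: 24.2 × 9.8 = 237.2 N down at 1.49 m → arm 1.49 m, τ = 237.2 × 1.49 = 353.4 N·m clockwise.
Net load moment about support A = 2414 N·m clockwise.
Reaction R at support B is upward at 5.25 m, arm 5.25 m → moment R × 5.25 counterclockwise.
Στ = 0 ⇒ R × 5.25 = 2414 ⇒ R = 460 N.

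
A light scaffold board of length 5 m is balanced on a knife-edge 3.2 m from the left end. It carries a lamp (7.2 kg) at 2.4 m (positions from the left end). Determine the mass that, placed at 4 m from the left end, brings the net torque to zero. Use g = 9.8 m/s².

About the knife-edge (at 3.2 m from the left end):
Lamp: 7.2 × 9.8 = 70.56 N down at 2.4 m → arm 0.8 m, τ = 70.56 × 0.8 = 56.45 N·m counterclockwise.
Net moment of known loads = 56.45 N·m counterclockwise.
An unknown mass m at 4 m has arm 0.8 m; its moment is m·g·0.8 clockwise.
Στ = 0 ⇒ m × 9.8 × 0.8 = 56.45 ⇒ m = 56.45 / (9.8 × 0.8) = 7.2 kg.

m ≈ 7.2 kg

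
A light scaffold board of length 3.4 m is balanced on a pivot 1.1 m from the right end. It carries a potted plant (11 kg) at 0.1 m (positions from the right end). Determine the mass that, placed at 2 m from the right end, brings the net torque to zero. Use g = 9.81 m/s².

Taking torques about the pivot (at 1.1 m from the right end):
Potted plant: 11 × 9.81 = 107.9 N down at 0.1 m → arm 1 m, τ = 107.9 × 1 = 107.9 N·m clockwise.
Net moment of known loads = 107.9 N·m clockwise.
An unknown mass m at 2 m has arm 0.9 m; its moment is m·g·0.9 counterclockwise.
Στ = 0 ⇒ m × 9.81 × 0.9 = 107.9 ⇒ m = 107.9 / (9.81 × 0.9) = 12.2 kg.

m ≈ 12.2 kg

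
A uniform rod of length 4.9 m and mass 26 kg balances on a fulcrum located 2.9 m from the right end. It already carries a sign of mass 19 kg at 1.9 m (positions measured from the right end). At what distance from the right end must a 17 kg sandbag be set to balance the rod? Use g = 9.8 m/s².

Take moments about the fulcrum (at 2.9 m from the right end).
Beam weight: 26 × 9.8 = 254.8 N down at 2.45 m → arm 0.45 m, τ = 254.8 × 0.45 = 114.7 N·m clockwise.
Sign: 19 × 9.8 = 186.2 N down at 1.9 m → arm 1 m, τ = 186.2 × 1 = 186.2 N·m clockwise.
Net moment of existing loads = 300.9 N·m clockwise.
The sandbag weighs 17 × 9.8 = 166.6 N and must supply an equal counterclockwise moment, so its lever arm about the fulcrum is 300.9 / 166.6 = 1.81 m.
That puts it at 2.9 + 1.81 = 4.71 m from the right end.

x ≈ 4.71 m from the right end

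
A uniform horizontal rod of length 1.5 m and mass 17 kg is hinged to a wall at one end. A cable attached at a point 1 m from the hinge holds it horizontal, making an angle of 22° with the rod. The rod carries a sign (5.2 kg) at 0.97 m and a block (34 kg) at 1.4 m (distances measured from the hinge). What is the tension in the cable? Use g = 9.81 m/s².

Sum moments about the hinge (the unknown hinge reaction has zero arm there).
Beam weight: 17 × 9.81 = 166.8 N down at 0.75 m → arm 0.75 m, τ = 166.8 × 0.75 = 125.1 N·m clockwise.
Sign: 5.2 × 9.81 = 51.01 N down at 0.97 m → arm 0.97 m, τ = 51.01 × 0.97 = 49.48 N·m clockwise.
Block: 34 × 9.81 = 333.5 N down at 1.4 m → arm 1.4 m, τ = 333.5 × 1.4 = 466.9 N·m clockwise.
Total clockwise load moment = 641.5 N·m.
The cable tension T acts at 1 m; only its component perpendicular to the rod, T sinθ, produces torque. sin 22° = 0.3746.
Setting net torque to zero: T × 1 × 0.3746 = 641.5 → T = 641.5 / 0.3746 = 1710 N.

T ≈ 1710 N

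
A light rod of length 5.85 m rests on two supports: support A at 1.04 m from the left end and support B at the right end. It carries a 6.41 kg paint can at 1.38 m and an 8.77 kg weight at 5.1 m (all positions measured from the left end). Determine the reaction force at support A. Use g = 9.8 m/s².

Taking torques about support B:
Paint can: 6.41 × 9.8 = 62.82 N down at 1.38 m → arm 4.47 m, τ = 62.82 × 4.47 = 280.8 N·m counterclockwise.
Weight: 8.77 × 9.8 = 85.95 N down at 5.1 m → arm 0.75 m, τ = 85.95 × 0.75 = 64.46 N·m counterclockwise.
Net load moment about support B = 345.3 N·m counterclockwise.
Reaction R at support A is upward at 1.04 m, arm 4.81 m → moment R × 4.81 clockwise.
For rotational equilibrium, R × 4.81 = 345.3, so R = 71.8 N.

R_A ≈ 71.8 N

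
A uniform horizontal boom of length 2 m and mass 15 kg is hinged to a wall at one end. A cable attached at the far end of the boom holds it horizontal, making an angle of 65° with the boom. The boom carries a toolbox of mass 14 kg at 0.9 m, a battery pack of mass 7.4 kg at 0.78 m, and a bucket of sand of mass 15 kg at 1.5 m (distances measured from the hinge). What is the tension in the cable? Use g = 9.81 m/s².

T ≈ 302 N

Taking torques about the hinge:
Beam weight: 15 × 9.81 = 147.2 N down at 1 m → arm 1 m, τ = 147.2 × 1 = 147.2 N·m clockwise.
Toolbox: 14 × 9.81 = 137.3 N down at 0.9 m → arm 0.9 m, τ = 137.3 × 0.9 = 123.6 N·m clockwise.
Battery pack: 7.4 × 9.81 = 72.59 N down at 0.78 m → arm 0.78 m, τ = 72.59 × 0.78 = 56.62 N·m clockwise.
Bucket of sand: 15 × 9.81 = 147.2 N down at 1.5 m → arm 1.5 m, τ = 147.2 × 1.5 = 220.8 N·m clockwise.
Total clockwise load moment = 548.2 N·m.
The cable tension T acts at 2 m; only its component perpendicular to the boom, T sinθ, produces torque. sin 65° = 0.9063.
Balancing moments: T × 2 × 0.9063 = 548.2, giving T = 548.2 / 1.813 = 302 N.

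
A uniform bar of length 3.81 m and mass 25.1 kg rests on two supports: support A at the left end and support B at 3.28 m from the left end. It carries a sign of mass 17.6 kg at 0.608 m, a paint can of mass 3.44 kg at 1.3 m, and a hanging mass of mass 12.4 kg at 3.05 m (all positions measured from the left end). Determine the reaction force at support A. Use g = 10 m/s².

R_A ≈ 278 N

About support B:
Beam weight: 25.1 × 10 = 251 N down at 1.905 m → arm 1.375 m, τ = 251 × 1.375 = 345.1 N·m counterclockwise.
Sign: 17.6 × 10 = 176 N down at 0.608 m → arm 2.672 m, τ = 176 × 2.672 = 470.3 N·m counterclockwise.
Paint can: 3.44 × 10 = 34.4 N down at 1.3 m → arm 1.98 m, τ = 34.4 × 1.98 = 68.11 N·m counterclockwise.
Hanging mass: 12.4 × 10 = 124 N down at 3.05 m → arm 0.23 m, τ = 124 × 0.23 = 28.52 N·m counterclockwise.
Net load moment about support B = 912 N·m counterclockwise.
Reaction R at support A is upward at 0 m, arm 3.28 m → moment R × 3.28 clockwise.
Στ = 0 ⇒ R × 3.28 = 912 ⇒ R = 278 N.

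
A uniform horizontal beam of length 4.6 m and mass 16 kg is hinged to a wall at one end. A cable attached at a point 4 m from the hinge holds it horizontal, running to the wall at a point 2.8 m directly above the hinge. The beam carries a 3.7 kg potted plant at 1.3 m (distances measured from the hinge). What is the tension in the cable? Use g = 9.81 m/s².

About the hinge:
Beam weight: 16 × 9.81 = 157 N down at 2.3 m → arm 2.3 m, τ = 157 × 2.3 = 361.1 N·m clockwise.
Potted plant: 3.7 × 9.81 = 36.3 N down at 1.3 m → arm 1.3 m, τ = 36.3 × 1.3 = 47.19 N·m clockwise.
Total clockwise load moment = 408.3 N·m.
The cable tension T acts at 4 m; only its component perpendicular to the beam, T sinθ, produces torque. sinθ = h/√(h²+d²) = 2.8/√(2.8²+4²) = 0.5735.
Στ = 0 ⇒ T × 4 × 0.5735 = 408.3 ⇒ T = 408.3 / 2.294 = 178 N.

T ≈ 178 N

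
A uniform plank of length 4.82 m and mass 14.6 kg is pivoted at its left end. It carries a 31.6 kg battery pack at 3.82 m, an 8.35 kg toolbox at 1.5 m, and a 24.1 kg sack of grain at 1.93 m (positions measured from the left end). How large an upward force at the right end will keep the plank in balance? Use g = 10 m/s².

Take moments about the left end.
Beam weight: 14.6 × 10 = 146 N down at 2.41 m → arm 2.41 m, τ = 146 × 2.41 = 351.9 N·m clockwise.
Battery pack: 31.6 × 10 = 316 N down at 3.82 m → arm 3.82 m, τ = 316 × 3.82 = 1207 N·m clockwise.
Toolbox: 8.35 × 10 = 83.5 N down at 1.5 m → arm 1.5 m, τ = 83.5 × 1.5 = 125.2 N·m clockwise.
Sack of grain: 24.1 × 10 = 241 N down at 1.93 m → arm 1.93 m, τ = 241 × 1.93 = 465.1 N·m clockwise.
Net moment of the loads = 2149 N·m clockwise.
The upward force F acts at the right end, arm 4.82 m, giving F × 4.82 counterclockwise.
For rotational equilibrium, F × 4.82 = 2149, so F = 2149 / 4.82 = 446 N.

F ≈ 446 N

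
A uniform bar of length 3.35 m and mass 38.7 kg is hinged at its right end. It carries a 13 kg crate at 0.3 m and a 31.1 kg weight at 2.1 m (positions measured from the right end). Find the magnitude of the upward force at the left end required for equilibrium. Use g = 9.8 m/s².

F ≈ 392 N

Take moments about the right end.
Beam weight: 38.7 × 9.8 = 379.3 N down at 1.675 m → arm 1.675 m, τ = 379.3 × 1.675 = 635.3 N·m counterclockwise.
Crate: 13 × 9.8 = 127.4 N down at 0.3 m → arm 0.3 m, τ = 127.4 × 0.3 = 38.22 N·m counterclockwise.
Weight: 31.1 × 9.8 = 304.8 N down at 2.1 m → arm 2.1 m, τ = 304.8 × 2.1 = 640.1 N·m counterclockwise.
Net moment of the loads = 1314 N·m counterclockwise.
The upward force F acts at the left end, arm 3.35 m, giving F × 3.35 clockwise.
For rotational equilibrium, F × 3.35 = 1314, so F = 1314 / 3.35 = 392 N.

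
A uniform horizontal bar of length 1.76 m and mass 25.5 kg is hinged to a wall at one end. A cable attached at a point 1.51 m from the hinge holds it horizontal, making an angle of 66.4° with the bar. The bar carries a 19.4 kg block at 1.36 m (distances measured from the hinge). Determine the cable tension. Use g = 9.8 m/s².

T ≈ 346 N

Choose the hinge as the axis so the unknown hinge reaction has zero arm there.
Beam weight: 25.5 × 9.8 = 249.9 N down at 0.88 m → arm 0.88 m, τ = 249.9 × 0.88 = 219.9 N·m clockwise.
Block: 19.4 × 9.8 = 190.1 N down at 1.36 m → arm 1.36 m, τ = 190.1 × 1.36 = 258.5 N·m clockwise.
Total clockwise load moment = 478.4 N·m.
The cable tension T acts at 1.51 m; only its component perpendicular to the bar, T sinθ, produces torque. sin 66.4° = 0.9164.
Setting net torque to zero: T × 1.51 × 0.9164 = 478.4 → T = 478.4 / 1.384 = 346 N.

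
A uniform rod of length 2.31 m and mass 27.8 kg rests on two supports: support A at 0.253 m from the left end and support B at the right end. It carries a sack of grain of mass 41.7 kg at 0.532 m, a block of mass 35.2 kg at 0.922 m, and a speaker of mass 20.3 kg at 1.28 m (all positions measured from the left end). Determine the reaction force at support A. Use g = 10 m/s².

R_A ≈ 856 N

Take moments about support B.
Beam weight: 27.8 × 10 = 278 N down at 1.155 m → arm 1.155 m, τ = 278 × 1.155 = 321.1 N·m counterclockwise.
Sack of grain: 41.7 × 10 = 417 N down at 0.532 m → arm 1.778 m, τ = 417 × 1.778 = 741.4 N·m counterclockwise.
Block: 35.2 × 10 = 352 N down at 0.922 m → arm 1.388 m, τ = 352 × 1.388 = 488.6 N·m counterclockwise.
Speaker: 20.3 × 10 = 203 N down at 1.28 m → arm 1.03 m, τ = 203 × 1.03 = 209.1 N·m counterclockwise.
Net load moment about support B = 1760 N·m counterclockwise.
Reaction R at support A is upward at 0.253 m, arm 2.057 m → moment R × 2.057 clockwise.
Balancing moments: R × 2.057 = 1760, giving R = 856 N.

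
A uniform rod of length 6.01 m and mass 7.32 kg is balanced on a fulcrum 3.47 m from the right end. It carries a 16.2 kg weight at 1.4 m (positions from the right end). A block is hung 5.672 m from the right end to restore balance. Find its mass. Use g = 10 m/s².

Sum moments about the fulcrum (at 3.47 m from the right end) (the support reaction has zero arm there).
Beam weight: 7.32 × 10 = 73.2 N down at 3.005 m → arm 0.465 m, τ = 73.2 × 0.465 = 34.04 N·m clockwise.
Weight: 16.2 × 10 = 162 N down at 1.4 m → arm 2.07 m, τ = 162 × 2.07 = 335.3 N·m clockwise.
Net moment of known loads = 369.3 N·m clockwise.
An unknown mass m at 5.672 m has arm 2.202 m; its moment is m·g·2.202 counterclockwise.
Balancing moments: m × 10 × 2.202 = 369.3, giving m = 369.3 / (10 × 2.202) = 16.8 kg.

m ≈ 16.8 kg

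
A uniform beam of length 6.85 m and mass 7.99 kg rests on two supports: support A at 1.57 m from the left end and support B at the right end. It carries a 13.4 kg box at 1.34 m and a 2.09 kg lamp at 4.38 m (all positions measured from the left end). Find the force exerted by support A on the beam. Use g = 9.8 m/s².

R_A ≈ 197 N

Choose support B as the axis so its reaction then has zero moment arm.
Beam weight: 7.99 × 9.8 = 78.3 N down at 3.425 m → arm 3.425 m, τ = 78.3 × 3.425 = 268.2 N·m counterclockwise.
Box: 13.4 × 9.8 = 131.3 N down at 1.34 m → arm 5.51 m, τ = 131.3 × 5.51 = 723.5 N·m counterclockwise.
Lamp: 2.09 × 9.8 = 20.48 N down at 4.38 m → arm 2.47 m, τ = 20.48 × 2.47 = 50.59 N·m counterclockwise.
Net load moment about support B = 1042 N·m counterclockwise.
Reaction R at support A is upward at 1.57 m, arm 5.28 m → moment R × 5.28 clockwise.
Balancing moments: R × 5.28 = 1042, giving R = 197 N.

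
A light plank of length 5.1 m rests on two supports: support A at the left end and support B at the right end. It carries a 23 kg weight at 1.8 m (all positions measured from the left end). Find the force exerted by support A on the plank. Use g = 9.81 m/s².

R_A ≈ 146 N

Choose support B as the axis so its reaction then has zero moment arm.
Weight: 23 × 9.81 = 225.6 N down at 1.8 m → arm 3.3 m, τ = 225.6 × 3.3 = 744.5 N·m counterclockwise.
Net load moment about support B = 744.5 N·m counterclockwise.
Reaction R at support A is upward at 0 m, arm 5.1 m → moment R × 5.1 clockwise.
Στ = 0 ⇒ R × 5.1 = 744.5 ⇒ R = 146 N.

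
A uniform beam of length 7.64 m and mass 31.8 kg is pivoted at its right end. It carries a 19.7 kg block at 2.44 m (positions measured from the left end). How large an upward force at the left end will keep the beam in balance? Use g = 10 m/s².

Take moments about the right end.
Beam weight: 31.8 × 10 = 318 N down at 3.82 m → arm 3.82 m, τ = 318 × 3.82 = 1215 N·m counterclockwise.
Block: 19.7 × 10 = 197 N down at 2.44 m → arm 5.2 m, τ = 197 × 5.2 = 1024 N·m counterclockwise.
Net moment of the loads = 2239 N·m counterclockwise.
The upward force F acts at the left end, arm 7.64 m, giving F × 7.64 clockwise.
Στ = 0 ⇒ F × 7.64 = 2239 ⇒ F = 2239 / 7.64 = 293 N.

F ≈ 293 N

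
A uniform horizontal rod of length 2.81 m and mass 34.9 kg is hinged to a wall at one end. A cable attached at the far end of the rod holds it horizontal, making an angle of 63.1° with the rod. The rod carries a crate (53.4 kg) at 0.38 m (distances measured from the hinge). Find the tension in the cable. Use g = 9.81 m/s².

About the hinge:
Beam weight: 34.9 × 9.81 = 342.4 N down at 1.405 m → arm 1.405 m, τ = 342.4 × 1.405 = 481.1 N·m clockwise.
Crate: 53.4 × 9.81 = 523.9 N down at 0.38 m → arm 0.38 m, τ = 523.9 × 0.38 = 199.1 N·m clockwise.
Total clockwise load moment = 680.2 N·m.
The cable tension T acts at 2.81 m; only its component perpendicular to the rod, T sinθ, produces torque. sin 63.1° = 0.8918.
Στ = 0 ⇒ T × 2.81 × 0.8918 = 680.2 ⇒ T = 680.2 / 2.506 = 271 N.

T ≈ 271 N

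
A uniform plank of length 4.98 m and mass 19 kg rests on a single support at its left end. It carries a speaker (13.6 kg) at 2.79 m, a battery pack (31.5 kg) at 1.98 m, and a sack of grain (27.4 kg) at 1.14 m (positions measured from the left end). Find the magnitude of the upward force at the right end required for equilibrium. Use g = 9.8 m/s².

F ≈ 352 N

About the left end:
Beam weight: 19 × 9.8 = 186.2 N down at 2.49 m → arm 2.49 m, τ = 186.2 × 2.49 = 463.6 N·m clockwise.
Speaker: 13.6 × 9.8 = 133.3 N down at 2.79 m → arm 2.79 m, τ = 133.3 × 2.79 = 371.9 N·m clockwise.
Battery pack: 31.5 × 9.8 = 308.7 N down at 1.98 m → arm 1.98 m, τ = 308.7 × 1.98 = 611.2 N·m clockwise.
Sack of grain: 27.4 × 9.8 = 268.5 N down at 1.14 m → arm 1.14 m, τ = 268.5 × 1.14 = 306.1 N·m clockwise.
Net moment of the loads = 1753 N·m clockwise.
The upward force F acts at the right end, arm 4.98 m, giving F × 4.98 counterclockwise.
Setting net torque to zero: F × 4.98 = 1753 → F = 1753 / 4.98 = 352 N.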